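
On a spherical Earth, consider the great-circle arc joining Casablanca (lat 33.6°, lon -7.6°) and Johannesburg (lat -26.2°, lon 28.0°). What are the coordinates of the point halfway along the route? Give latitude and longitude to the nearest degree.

Write both endpoints as unit vectors p₁, p₂ with components (cos φ cos λ, cos φ sin λ, sin φ).
The central angle between the endpoints is δ = arccos(p₁·p₂) ≈ 1.199 rad (68.7°).
Interpolate at f = 1/2 with slerp weights a = sin((1−f)δ)/sin δ ≈ 0.606, b = sin(fδ)/sin δ ≈ 0.606.
p = a·p₁ + b·p₂ ≈ (0.980, 0.188, 0.068); φ = arcsin(p_z) ≈ 3.89°, λ = atan2(p_y, p_x) ≈ 10.88°.

≈ lat 4°, lon 11°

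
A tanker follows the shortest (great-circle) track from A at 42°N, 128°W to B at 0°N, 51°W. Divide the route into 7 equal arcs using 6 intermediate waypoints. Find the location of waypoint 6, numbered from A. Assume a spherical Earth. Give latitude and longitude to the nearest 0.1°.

Write both endpoints as unit vectors p₁, p₂ with components (cos φ cos λ, cos φ sin λ, sin φ).
The central angle between the endpoints is δ = arccos(p₁·p₂) ≈ 1.403 rad (80.4°).
Interpolate at f = 6/7 with slerp weights a = sin((1−f)δ)/sin δ ≈ 0.202, b = sin(fδ)/sin δ ≈ 0.946.
p = a·p₁ + b·p₂ ≈ (0.503, -0.854, 0.135); φ = arcsin(p_z) ≈ 7.76°, λ = atan2(p_y, p_x) ≈ -59.49°.

≈ 7.8°N, 59.5°W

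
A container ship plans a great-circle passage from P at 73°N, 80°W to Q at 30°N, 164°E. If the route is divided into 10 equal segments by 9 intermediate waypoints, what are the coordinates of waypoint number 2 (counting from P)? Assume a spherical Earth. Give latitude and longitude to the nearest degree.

≈ 75°N, 131°W

The haversine formula gives a central angle δ ≈ 1.195 rad (68.5°) between the endpoints.
Interpolate at f = 2/10 with slerp weights a = sin((1−f)δ)/sin δ ≈ 0.878, b = sin(fδ)/sin δ ≈ 0.254.
p = a·p₁ + b·p₂ ≈ (-0.167, -0.192, 0.967); φ = arcsin(p_z) ≈ 75.24°, λ = atan2(p_y, p_x) ≈ -131.05°.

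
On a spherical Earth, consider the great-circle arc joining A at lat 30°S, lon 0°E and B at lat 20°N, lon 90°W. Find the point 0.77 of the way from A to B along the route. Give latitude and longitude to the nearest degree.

Write both endpoints as unit vectors p₁, p₂ with components (cos φ cos λ, cos φ sin λ, sin φ).
The central angle between the endpoints is δ = arccos(p₁·p₂) ≈ 1.743 rad (99.8°).
Interpolate at f = 0.77 with slerp weights a = sin((1−f)δ)/sin δ ≈ 0.396, b = sin(fδ)/sin δ ≈ 0.988.
p = a·p₁ + b·p₂ ≈ (0.343, -0.929, 0.140); φ = arcsin(p_z) ≈ 8.05°, λ = atan2(p_y, p_x) ≈ -69.74°.

≈ lat 8°N, lon 70°W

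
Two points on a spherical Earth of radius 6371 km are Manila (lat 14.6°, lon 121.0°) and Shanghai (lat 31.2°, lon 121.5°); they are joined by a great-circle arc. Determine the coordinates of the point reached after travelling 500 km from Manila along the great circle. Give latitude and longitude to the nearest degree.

≈ lat 19°, lon 121°

The haversine formula gives a central angle δ ≈ 0.290 rad (16.6°) between the endpoints. The total great-circle distance is δ·R ≈ 0.290 × 6371 ≈ 1847 km, so the target fraction is f = 500/1847 ≈ 0.271.
Interpolate at f ≈ 0.271 with slerp weights a = sin((1−f)δ)/sin δ ≈ 0.734, b = sin(fδ)/sin δ ≈ 0.274.
p = a·p₁ + b·p₂ ≈ (-0.488, 0.809, 0.327); φ = arcsin(p_z) ≈ 19.10°, λ = atan2(p_y, p_x) ≈ 121.12°.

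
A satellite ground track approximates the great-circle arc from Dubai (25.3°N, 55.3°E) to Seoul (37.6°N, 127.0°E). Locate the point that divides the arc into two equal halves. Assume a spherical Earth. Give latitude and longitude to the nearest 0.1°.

≈ 37.0°N, 88.4°E

Convert each endpoint to a unit vector on the sphere (x = cos φ cos λ, y = cos φ sin λ, z = sin φ).
The central angle between the endpoints is δ = arccos(p₁·p₂) ≈ 1.064 rad (60.9°).
Interpolate at f = 1/2 with slerp weights a = sin((1−f)δ)/sin δ ≈ 0.580, b = sin(fδ)/sin δ ≈ 0.580.
p = a·p₁ + b·p₂ ≈ (0.022, 0.798, 0.602); φ = arcsin(p_z) ≈ 37.01°, λ = atan2(p_y, p_x) ≈ 88.42°.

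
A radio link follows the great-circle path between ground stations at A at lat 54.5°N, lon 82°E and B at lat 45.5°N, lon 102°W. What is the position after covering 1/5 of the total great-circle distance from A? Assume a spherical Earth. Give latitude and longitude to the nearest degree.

≈ lat 70°N, lon 84°E

From cos δ = sin φ₁ sin φ₂ + cos φ₁ cos φ₂ cos Δλ, the central angle is δ ≈ 1.395 rad (79.9°).
Interpolate at f = 1/5 with slerp weights a = sin((1−f)δ)/sin δ ≈ 0.912, b = sin(fδ)/sin δ ≈ 0.280.
p = a·p₁ + b·p₂ ≈ (0.033, 0.333, 0.942); φ = arcsin(p_z) ≈ 70.45°, λ = atan2(p_y, p_x) ≈ 84.34°.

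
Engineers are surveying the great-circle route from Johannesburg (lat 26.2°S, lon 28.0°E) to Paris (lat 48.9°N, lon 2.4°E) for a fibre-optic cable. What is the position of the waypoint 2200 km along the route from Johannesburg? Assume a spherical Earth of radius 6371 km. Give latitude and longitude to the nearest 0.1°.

≈ lat 7.2°S, lon 22.3°E

Convert each endpoint to a unit vector on the sphere (x = cos φ cos λ, y = cos φ sin λ, z = sin φ).
The central angle between the endpoints is δ = arccos(p₁·p₂) ≈ 1.370 rad (78.5°). The total great-circle distance is δ·R ≈ 1.370 × 6371 ≈ 8730 km, so the target fraction is f = 2200/8730 ≈ 0.252.
Interpolate at f ≈ 0.252 with slerp weights a = sin((1−f)δ)/sin δ ≈ 0.872, b = sin(fδ)/sin δ ≈ 0.345.
p = a·p₁ + b·p₂ ≈ (0.918, 0.377, -0.125); φ = arcsin(p_z) ≈ -7.17°, λ = atan2(p_y, p_x) ≈ 22.32°.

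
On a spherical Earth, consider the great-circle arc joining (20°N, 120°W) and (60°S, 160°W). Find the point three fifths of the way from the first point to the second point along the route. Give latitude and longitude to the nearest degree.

From cos δ = sin φ₁ sin φ₂ + cos φ₁ cos φ₂ cos Δλ, the central angle is δ ≈ 1.507 rad (86.3°).
Interpolate at f = 3/5 with slerp weights a = sin((1−f)δ)/sin δ ≈ 0.568, b = sin(fδ)/sin δ ≈ 0.788.
p = a·p₁ + b·p₂ ≈ (-0.637, -0.597, -0.488); φ = arcsin(p_z) ≈ -29.19°, λ = atan2(p_y, p_x) ≈ -136.85°.

≈ (29°S, 137°W)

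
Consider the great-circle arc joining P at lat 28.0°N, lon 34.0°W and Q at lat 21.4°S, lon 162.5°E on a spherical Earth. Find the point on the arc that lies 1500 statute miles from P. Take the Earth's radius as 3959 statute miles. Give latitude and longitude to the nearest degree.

≈ lat 33°N, lon 59°W

Convert each endpoint to a unit vector on the sphere (x = cos φ cos λ, y = cos φ sin λ, z = sin φ).
The central angle between the endpoints is δ = arccos(p₁·p₂) ≈ 2.856 rad (163.6°). The total great-circle distance is δ·R ≈ 2.856 × 3959 ≈ 11307 mi, so the target fraction is f = 1500/11307 ≈ 0.133.
Interpolate at f ≈ 0.133 with slerp weights a = sin((1−f)δ)/sin δ ≈ 2.189, b = sin(fδ)/sin δ ≈ 1.313.
p = a·p₁ + b·p₂ ≈ (0.436, -0.713, 0.549); φ = arcsin(p_z) ≈ 33.27°, λ = atan2(p_y, p_x) ≈ -58.54°.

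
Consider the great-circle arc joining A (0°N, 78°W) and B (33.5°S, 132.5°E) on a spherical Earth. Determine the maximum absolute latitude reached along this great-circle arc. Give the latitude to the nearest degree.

The great circle lies in the plane with unit normal n̂ = (p₁ × p₂)/|p₁ × p₂|.
Here n̂_z ≈ -0.609; the vertex latitude is φ_max = arccos|n̂_z| ≈ 52.5°.
Check via Clairaut: cos φ_max = |cos φ₁| · sin C = cos(0.0°)·sin(142.5°) ≈ 0.609, again giving ≈ 52.5°.

≈ 53°S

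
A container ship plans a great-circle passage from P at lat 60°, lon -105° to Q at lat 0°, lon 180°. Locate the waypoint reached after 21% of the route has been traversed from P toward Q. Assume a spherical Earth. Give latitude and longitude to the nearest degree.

Write both endpoints as unit vectors p₁, p₂ with components (cos φ cos λ, cos φ sin λ, sin φ).
The central angle between the endpoints is δ = arccos(p₁·p₂) ≈ 1.441 rad (82.6°).
Interpolate at f = 0.21 with slerp weights a = sin((1−f)δ)/sin δ ≈ 0.916, b = sin(fδ)/sin δ ≈ 0.301.
p = a·p₁ + b·p₂ ≈ (-0.419, -0.442, 0.793); φ = arcsin(p_z) ≈ 52.47°, λ = atan2(p_y, p_x) ≈ -133.46°.

≈ lat 52°, lon -133°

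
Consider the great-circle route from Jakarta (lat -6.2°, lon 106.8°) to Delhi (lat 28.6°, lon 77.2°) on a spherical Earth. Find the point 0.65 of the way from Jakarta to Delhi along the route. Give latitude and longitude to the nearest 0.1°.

≈ lat 16.8°, lon 88.6°

Convert each endpoint to a unit vector on the sphere (x = cos φ cos λ, y = cos φ sin λ, z = sin φ).
The central angle between the endpoints is δ = arccos(p₁·p₂) ≈ 0.785 rad (45.0°).
Interpolate at f = 0.65 with slerp weights a = sin((1−f)δ)/sin δ ≈ 0.384, b = sin(fδ)/sin δ ≈ 0.691.
p = a·p₁ + b·p₂ ≈ (0.024, 0.957, 0.289); φ = arcsin(p_z) ≈ 16.82°, λ = atan2(p_y, p_x) ≈ 88.56°.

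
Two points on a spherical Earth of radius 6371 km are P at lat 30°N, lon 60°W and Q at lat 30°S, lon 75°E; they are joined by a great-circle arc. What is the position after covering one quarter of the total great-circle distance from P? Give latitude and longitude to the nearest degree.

≈ lat 18°N, lon 24°W

Convert each endpoint to a unit vector on the sphere (x = cos φ cos λ, y = cos φ sin λ, z = sin φ).
The central angle between the endpoints is δ = arccos(p₁·p₂) ≈ 2.466 rad (141.3°).
Interpolate at f = 1/4 with slerp weights a = sin((1−f)δ)/sin δ ≈ 1.537, b = sin(fδ)/sin δ ≈ 0.925.
p = a·p₁ + b·p₂ ≈ (0.873, -0.380, 0.306); φ = arcsin(p_z) ≈ 17.84°, λ = atan2(p_y, p_x) ≈ -23.50°.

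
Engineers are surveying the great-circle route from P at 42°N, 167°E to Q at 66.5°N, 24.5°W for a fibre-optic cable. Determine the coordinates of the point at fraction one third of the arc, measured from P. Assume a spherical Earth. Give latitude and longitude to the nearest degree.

From cos δ = sin φ₁ sin φ₂ + cos φ₁ cos φ₂ cos Δλ, the central angle is δ ≈ 1.242 rad (71.1°).
Interpolate at f = 1/3 with slerp weights a = sin((1−f)δ)/sin δ ≈ 0.778, b = sin(fδ)/sin δ ≈ 0.425.
p = a·p₁ + b·p₂ ≈ (-0.409, 0.060, 0.910); φ = arcsin(p_z) ≈ 65.57°, λ = atan2(p_y, p_x) ≈ 171.69°.

≈ 66°N, 172°E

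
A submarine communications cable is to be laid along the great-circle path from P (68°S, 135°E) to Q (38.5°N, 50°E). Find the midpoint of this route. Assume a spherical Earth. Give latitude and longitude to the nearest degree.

≈ (19°S, 75°E)

Write both endpoints as unit vectors p₁, p₂ with components (cos φ cos λ, cos φ sin λ, sin φ).
The central angle between the endpoints is δ = arccos(p₁·p₂) ≈ 2.155 rad (123.5°).
Interpolate at f = 1/2 with slerp weights a = sin((1−f)δ)/sin δ ≈ 1.056, b = sin(fδ)/sin δ ≈ 1.056.
p = a·p₁ + b·p₂ ≈ (0.252, 0.913, -0.322); φ = arcsin(p_z) ≈ -18.77°, λ = atan2(p_y, p_x) ≈ 74.60°.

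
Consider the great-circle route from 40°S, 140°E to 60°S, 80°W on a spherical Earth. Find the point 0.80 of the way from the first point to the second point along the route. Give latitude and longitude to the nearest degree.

≈ 71°S, 104°W

Write both endpoints as unit vectors p₁, p₂ with components (cos φ cos λ, cos φ sin λ, sin φ).
The central angle between the endpoints is δ = arccos(p₁·p₂) ≈ 1.304 rad (74.7°).
Interpolate at f = 0.80 with slerp weights a = sin((1−f)δ)/sin δ ≈ 0.267, b = sin(fδ)/sin δ ≈ 0.896.
p = a·p₁ + b·p₂ ≈ (-0.079, -0.309, -0.948); φ = arcsin(p_z) ≈ -71.37°, λ = atan2(p_y, p_x) ≈ -104.34°.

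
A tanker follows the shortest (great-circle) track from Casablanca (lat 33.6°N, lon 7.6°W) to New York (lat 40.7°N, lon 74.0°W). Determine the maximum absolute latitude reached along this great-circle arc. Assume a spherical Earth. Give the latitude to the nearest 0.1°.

The great circle lies in the plane with unit normal n̂ = (p₁ × p₂)/|p₁ × p₂|.
Here n̂_z ≈ -0.733; the vertex latitude is φ_max = arccos|n̂_z| ≈ 42.9°.

≈ 42.9°N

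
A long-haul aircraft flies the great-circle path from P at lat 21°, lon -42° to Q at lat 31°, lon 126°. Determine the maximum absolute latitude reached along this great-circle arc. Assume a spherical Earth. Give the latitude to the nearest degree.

≈ 78°

The great circle lies in the plane with unit normal n̂ = (p₁ × p₂)/|p₁ × p₂|.
Here n̂_z ≈ +0.208; the vertex latitude is φ_max = arccos|n̂_z| ≈ 78.0°.
Check via Clairaut: cos φ_max = |cos φ₁| · sin C = cos(21.0°)·sin(12.8°) ≈ 0.208, again giving ≈ 78.0°.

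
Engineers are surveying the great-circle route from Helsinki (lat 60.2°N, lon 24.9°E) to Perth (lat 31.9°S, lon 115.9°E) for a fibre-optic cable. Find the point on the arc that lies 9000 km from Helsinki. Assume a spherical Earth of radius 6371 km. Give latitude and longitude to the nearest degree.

Convert each endpoint to a unit vector on the sphere (x = cos φ cos λ, y = cos φ sin λ, z = sin φ).
The central angle between the endpoints is δ = arccos(p₁·p₂) ≈ 2.055 rad (117.8°). The total great-circle distance is δ·R ≈ 2.055 × 6371 ≈ 13095 km, so the target fraction is f = 9000/13095 ≈ 0.687.
Interpolate at f ≈ 0.687 with slerp weights a = sin((1−f)δ)/sin δ ≈ 0.677, b = sin(fδ)/sin δ ≈ 1.116.
p = a·p₁ + b·p₂ ≈ (-0.108, 0.994, -0.002); φ = arcsin(p_z) ≈ -0.11°, λ = atan2(p_y, p_x) ≈ 96.23°.

≈ lat 0°N, lon 96°E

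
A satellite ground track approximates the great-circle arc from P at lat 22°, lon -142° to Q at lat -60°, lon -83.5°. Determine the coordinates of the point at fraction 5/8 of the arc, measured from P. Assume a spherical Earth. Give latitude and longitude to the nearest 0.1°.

From cos δ = sin φ₁ sin φ₂ + cos φ₁ cos φ₂ cos Δλ, the central angle is δ ≈ 1.653 rad (94.7°).
Interpolate at f = 5/8 with slerp weights a = sin((1−f)δ)/sin δ ≈ 0.583, b = sin(fδ)/sin δ ≈ 0.862.
p = a·p₁ + b·p₂ ≈ (-0.377, -0.761, -0.528); φ = arcsin(p_z) ≈ -31.87°, λ = atan2(p_y, p_x) ≈ -116.36°.

≈ lat -31.9°, lon -116.4°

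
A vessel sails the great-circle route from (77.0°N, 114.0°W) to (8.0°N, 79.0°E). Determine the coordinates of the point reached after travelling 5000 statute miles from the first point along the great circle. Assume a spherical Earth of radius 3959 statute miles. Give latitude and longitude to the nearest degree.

Write both endpoints as unit vectors p₁, p₂ with components (cos φ cos λ, cos φ sin λ, sin φ).
The central angle between the endpoints is δ = arccos(p₁·p₂) ≈ 1.652 rad (94.7°). The total great-circle distance is δ·R ≈ 1.652 × 3959 ≈ 6542 mi, so the target fraction is f = 5000/6542 ≈ 0.764.
Interpolate at f ≈ 0.764 with slerp weights a = sin((1−f)δ)/sin δ ≈ 0.381, b = sin(fδ)/sin δ ≈ 0.956.
p = a·p₁ + b·p₂ ≈ (0.146, 0.851, 0.504); φ = arcsin(p_z) ≈ 30.28°, λ = atan2(p_y, p_x) ≈ 80.28°.

≈ (30°N, 80°E)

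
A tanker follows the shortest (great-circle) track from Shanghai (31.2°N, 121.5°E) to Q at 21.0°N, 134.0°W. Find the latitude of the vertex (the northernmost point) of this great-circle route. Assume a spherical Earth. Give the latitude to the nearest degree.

The great circle lies in the plane with unit normal n̂ = (p₁ × p₂)/|p₁ × p₂|.
Here n̂_z ≈ +0.773; the vertex latitude is φ_max = arccos|n̂_z| ≈ 39.4°.

≈ 39°N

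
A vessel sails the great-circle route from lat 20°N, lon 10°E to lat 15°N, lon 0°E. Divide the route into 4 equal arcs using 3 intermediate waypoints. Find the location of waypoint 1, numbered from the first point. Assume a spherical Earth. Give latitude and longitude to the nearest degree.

≈ lat 19°N, lon 7°E

Convert each endpoint to a unit vector on the sphere (x = cos φ cos λ, y = cos φ sin λ, z = sin φ).
The central angle between the endpoints is δ = arccos(p₁·p₂) ≈ 0.188 rad (10.8°).
Interpolate at f = 1/4 with slerp weights a = sin((1−f)δ)/sin δ ≈ 0.752, b = sin(fδ)/sin δ ≈ 0.251.
p = a·p₁ + b·p₂ ≈ (0.939, 0.123, 0.322); φ = arcsin(p_z) ≈ 18.80°, λ = atan2(p_y, p_x) ≈ 7.45°.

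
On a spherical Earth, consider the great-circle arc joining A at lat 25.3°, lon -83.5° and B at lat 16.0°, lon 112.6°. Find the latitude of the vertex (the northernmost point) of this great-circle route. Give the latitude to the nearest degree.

≈ 70°

The great circle lies in the plane with unit normal n̂ = (p₁ × p₂)/|p₁ × p₂|.
Here n̂_z ≈ -0.346; the vertex latitude is φ_max = arccos|n̂_z| ≈ 69.8°.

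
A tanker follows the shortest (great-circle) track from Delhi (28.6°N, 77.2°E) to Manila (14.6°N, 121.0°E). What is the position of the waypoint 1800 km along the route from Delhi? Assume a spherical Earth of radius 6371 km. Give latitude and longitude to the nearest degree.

From cos δ = sin φ₁ sin φ₂ + cos φ₁ cos φ₂ cos Δλ, the central angle is δ ≈ 0.747 rad (42.8°). The total great-circle distance is δ·R ≈ 0.747 × 6371 ≈ 4758 km, so the target fraction is f = 1800/4758 ≈ 0.378.
Interpolate at f ≈ 0.378 with slerp weights a = sin((1−f)δ)/sin δ ≈ 0.659, b = sin(fδ)/sin δ ≈ 0.410.
p = a·p₁ + b·p₂ ≈ (-0.076, 0.905, 0.419); φ = arcsin(p_z) ≈ 24.77°, λ = atan2(p_y, p_x) ≈ 94.82°.

≈ 25°N, 95°E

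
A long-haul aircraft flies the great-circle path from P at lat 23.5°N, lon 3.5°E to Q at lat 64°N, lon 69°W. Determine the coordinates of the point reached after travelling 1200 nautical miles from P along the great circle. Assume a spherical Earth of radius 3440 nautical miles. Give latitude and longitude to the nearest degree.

Convert each endpoint to a unit vector on the sphere (x = cos φ cos λ, y = cos φ sin λ, z = sin φ).
The central angle between the endpoints is δ = arccos(p₁·p₂) ≈ 1.071 rad (61.4°). The total great-circle distance is δ·R ≈ 1.071 × 3440 ≈ 3684 nmi, so the target fraction is f = 1200/3684 ≈ 0.326.
Interpolate at f ≈ 0.326 with slerp weights a = sin((1−f)δ)/sin δ ≈ 0.753, b = sin(fδ)/sin δ ≈ 0.389.
p = a·p₁ + b·p₂ ≈ (0.751, -0.117, 0.650); φ = arcsin(p_z) ≈ 40.57°, λ = atan2(p_y, p_x) ≈ -8.88°.

≈ lat 41°N, lon 9°W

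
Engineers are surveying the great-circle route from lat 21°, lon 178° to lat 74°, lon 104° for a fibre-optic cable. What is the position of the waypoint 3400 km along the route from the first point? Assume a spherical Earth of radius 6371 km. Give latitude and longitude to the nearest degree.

The haversine formula gives a central angle δ ≈ 1.142 rad (65.5°) between the endpoints. The total great-circle distance is δ·R ≈ 1.142 × 6371 ≈ 7278 km, so the target fraction is f = 3400/7278 ≈ 0.467.
Interpolate at f ≈ 0.467 with slerp weights a = sin((1−f)δ)/sin δ ≈ 0.629, b = sin(fδ)/sin δ ≈ 0.559.
p = a·p₁ + b·p₂ ≈ (-0.624, 0.170, 0.763); φ = arcsin(p_z) ≈ 49.72°, λ = atan2(p_y, p_x) ≈ 164.75°.

≈ lat 50°, lon 165°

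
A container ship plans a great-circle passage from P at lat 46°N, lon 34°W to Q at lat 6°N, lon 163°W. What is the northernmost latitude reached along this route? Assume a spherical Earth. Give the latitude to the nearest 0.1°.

The great circle lies in the plane with unit normal n̂ = (p₁ × p₂)/|p₁ × p₂|.
Here n̂_z ≈ -0.575; the vertex latitude is φ_max = arccos|n̂_z| ≈ 54.9°.
Check via Clairaut: cos φ_max = |cos φ₁| · sin C = cos(46.0°)·sin(55.9°) ≈ 0.575, again giving ≈ 54.9°.

≈ 54.9°N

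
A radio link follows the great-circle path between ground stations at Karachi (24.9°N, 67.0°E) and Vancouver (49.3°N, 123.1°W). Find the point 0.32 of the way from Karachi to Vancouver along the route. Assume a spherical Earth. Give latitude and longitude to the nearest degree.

≈ (58°N, 74°E)

Convert each endpoint to a unit vector on the sphere (x = cos φ cos λ, y = cos φ sin λ, z = sin φ).
The central angle between the endpoints is δ = arccos(p₁·p₂) ≈ 1.837 rad (105.3°).
Interpolate at f = 0.32 with slerp weights a = sin((1−f)δ)/sin δ ≈ 0.983, b = sin(fδ)/sin δ ≈ 0.575.
p = a·p₁ + b·p₂ ≈ (0.144, 0.507, 0.850); φ = arcsin(p_z) ≈ 58.19°, λ = atan2(p_y, p_x) ≈ 74.16°.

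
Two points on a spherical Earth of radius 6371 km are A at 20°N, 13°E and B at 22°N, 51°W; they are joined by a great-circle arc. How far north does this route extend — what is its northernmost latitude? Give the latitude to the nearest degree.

≈ 24°N

The great circle lies in the plane with unit normal n̂ = (p₁ × p₂)/|p₁ × p₂|.
Here n̂_z ≈ -0.910; the vertex latitude is φ_max = arccos|n̂_z| ≈ 24.4°.
Check via Clairaut: cos φ_max = |cos φ₁| · sin C = cos(20.0°)·sin(75.7°) ≈ 0.910, again giving ≈ 24.4°.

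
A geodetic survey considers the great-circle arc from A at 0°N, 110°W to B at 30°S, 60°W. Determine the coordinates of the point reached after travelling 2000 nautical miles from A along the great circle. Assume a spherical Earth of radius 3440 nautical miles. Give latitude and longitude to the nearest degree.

The haversine formula gives a central angle δ ≈ 0.980 rad (56.2°) between the endpoints. The total great-circle distance is δ·R ≈ 0.980 × 3440 ≈ 3373 nmi, so the target fraction is f = 2000/3373 ≈ 0.593.
Interpolate at f ≈ 0.593 with slerp weights a = sin((1−f)δ)/sin δ ≈ 0.468, b = sin(fδ)/sin δ ≈ 0.661.
p = a·p₁ + b·p₂ ≈ (0.126, -0.935, -0.331); φ = arcsin(p_z) ≈ -19.30°, λ = atan2(p_y, p_x) ≈ -82.31°.

≈ 19°S, 82°W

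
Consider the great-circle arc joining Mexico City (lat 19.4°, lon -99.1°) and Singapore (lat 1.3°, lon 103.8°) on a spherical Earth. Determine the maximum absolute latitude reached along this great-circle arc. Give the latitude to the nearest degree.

The great circle lies in the plane with unit normal n̂ = (p₁ × p₂)/|p₁ × p₂|.
Here n̂_z ≈ -0.722; the vertex latitude is φ_max = arccos|n̂_z| ≈ 43.8°.
Check via Clairaut: cos φ_max = |cos φ₁| · sin C = cos(19.4°)·sin(49.9°) ≈ 0.722, again giving ≈ 43.8°.

≈ 44°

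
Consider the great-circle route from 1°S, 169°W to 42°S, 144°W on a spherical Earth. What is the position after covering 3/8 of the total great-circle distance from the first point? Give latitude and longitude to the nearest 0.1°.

≈ 16.8°S, 161.2°W

Write both endpoints as unit vectors p₁, p₂ with components (cos φ cos λ, cos φ sin λ, sin φ).
The central angle between the endpoints is δ = arccos(p₁·p₂) ≈ 0.816 rad (46.8°).
Interpolate at f = 3/8 with slerp weights a = sin((1−f)δ)/sin δ ≈ 0.670, b = sin(fδ)/sin δ ≈ 0.414.
p = a·p₁ + b·p₂ ≈ (-0.906, -0.309, -0.288); φ = arcsin(p_z) ≈ -16.76°, λ = atan2(p_y, p_x) ≈ -161.20°.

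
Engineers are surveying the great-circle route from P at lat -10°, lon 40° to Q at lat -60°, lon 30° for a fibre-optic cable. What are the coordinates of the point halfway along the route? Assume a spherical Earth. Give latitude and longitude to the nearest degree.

≈ lat -35°, lon 37°

Convert each endpoint to a unit vector on the sphere (x = cos φ cos λ, y = cos φ sin λ, z = sin φ).
The central angle between the endpoints is δ = arccos(p₁·p₂) ≈ 0.882 rad (50.6°).
Interpolate at f = 1/2 with slerp weights a = sin((1−f)δ)/sin δ ≈ 0.553, b = sin(fδ)/sin δ ≈ 0.553.
p = a·p₁ + b·p₂ ≈ (0.657, 0.488, -0.575); φ = arcsin(p_z) ≈ -35.09°, λ = atan2(p_y, p_x) ≈ 36.64°.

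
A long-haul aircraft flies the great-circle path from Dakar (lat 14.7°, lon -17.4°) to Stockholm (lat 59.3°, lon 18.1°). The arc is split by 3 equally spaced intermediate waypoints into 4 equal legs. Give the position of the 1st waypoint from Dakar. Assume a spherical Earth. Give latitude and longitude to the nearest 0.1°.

Convert each endpoint to a unit vector on the sphere (x = cos φ cos λ, y = cos φ sin λ, z = sin φ).
The central angle between the endpoints is δ = arccos(p₁·p₂) ≈ 0.902 rad (51.7°).
Interpolate at f = 1/4 with slerp weights a = sin((1−f)δ)/sin δ ≈ 0.798, b = sin(fδ)/sin δ ≈ 0.285.
p = a·p₁ + b·p₂ ≈ (0.875, -0.186, 0.448); φ = arcsin(p_z) ≈ 26.58°, λ = atan2(p_y, p_x) ≈ -11.98°.

≈ lat 26.6°, lon -12.0°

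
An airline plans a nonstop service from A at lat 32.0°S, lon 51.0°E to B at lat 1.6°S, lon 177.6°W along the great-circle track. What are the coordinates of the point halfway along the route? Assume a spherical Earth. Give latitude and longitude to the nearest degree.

≈ lat 36°S, lon 127°E

Write both endpoints as unit vectors p₁, p₂ with components (cos φ cos λ, cos φ sin λ, sin φ).
The central angle between the endpoints is δ = arccos(p₁·p₂) ≈ 2.148 rad (123.1°).
Interpolate at f = 1/2 with slerp weights a = sin((1−f)δ)/sin δ ≈ 1.049, b = sin(fδ)/sin δ ≈ 1.049.
p = a·p₁ + b·p₂ ≈ (-0.488, 0.648, -0.585); φ = arcsin(p_z) ≈ -35.82°, λ = atan2(p_y, p_x) ≈ 127.00°.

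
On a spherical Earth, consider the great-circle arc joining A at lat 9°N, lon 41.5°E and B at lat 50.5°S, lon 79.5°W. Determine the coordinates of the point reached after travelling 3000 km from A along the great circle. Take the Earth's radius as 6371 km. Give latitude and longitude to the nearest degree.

Write both endpoints as unit vectors p₁, p₂ with components (cos φ cos λ, cos φ sin λ, sin φ).
The central angle between the endpoints is δ = arccos(p₁·p₂) ≈ 2.031 rad (116.4°). The total great-circle distance is δ·R ≈ 2.031 × 6371 ≈ 12941 km, so the target fraction is f = 3000/12941 ≈ 0.232.
Interpolate at f ≈ 0.232 with slerp weights a = sin((1−f)δ)/sin δ ≈ 1.116, b = sin(fδ)/sin δ ≈ 0.506.
p = a·p₁ + b·p₂ ≈ (0.884, 0.414, -0.216); φ = arcsin(p_z) ≈ -12.48°, λ = atan2(p_y, p_x) ≈ 25.07°.

≈ lat 12°S, lon 25°E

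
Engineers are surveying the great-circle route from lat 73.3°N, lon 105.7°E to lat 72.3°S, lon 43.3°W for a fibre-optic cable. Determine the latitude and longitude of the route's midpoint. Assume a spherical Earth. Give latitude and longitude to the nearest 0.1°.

Write both endpoints as unit vectors p₁, p₂ with components (cos φ cos λ, cos φ sin λ, sin φ).
The central angle between the endpoints is δ = arccos(p₁·p₂) ≈ 2.982 rad (170.9°).
Interpolate at f = 1/2 with slerp weights a = sin((1−f)δ)/sin δ ≈ 6.292, b = sin(fδ)/sin δ ≈ 6.292.
p = a·p₁ + b·p₂ ≈ (0.903, 0.429, 0.032); φ = arcsin(p_z) ≈ 1.86°, λ = atan2(p_y, p_x) ≈ 25.40°.

≈ lat 1.9°N, lon 25.4°E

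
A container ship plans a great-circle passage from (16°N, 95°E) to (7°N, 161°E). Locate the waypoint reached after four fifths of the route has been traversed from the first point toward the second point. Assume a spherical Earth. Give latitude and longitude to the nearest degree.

Write both endpoints as unit vectors p₁, p₂ with components (cos φ cos λ, cos φ sin λ, sin φ).
The central angle between the endpoints is δ = arccos(p₁·p₂) ≈ 1.136 rad (65.1°).
Interpolate at f = 4/5 with slerp weights a = sin((1−f)δ)/sin δ ≈ 0.248, b = sin(fδ)/sin δ ≈ 0.870.
p = a·p₁ + b·p₂ ≈ (-0.837, 0.519, 0.174); φ = arcsin(p_z) ≈ 10.05°, λ = atan2(p_y, p_x) ≈ 148.21°.

≈ (10°N, 148°E)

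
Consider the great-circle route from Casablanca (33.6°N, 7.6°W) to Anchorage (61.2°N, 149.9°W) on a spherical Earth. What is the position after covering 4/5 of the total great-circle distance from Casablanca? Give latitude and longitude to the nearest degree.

≈ 73°N, 121°W

Write both endpoints as unit vectors p₁, p₂ with components (cos φ cos λ, cos φ sin λ, sin φ).
The central angle between the endpoints is δ = arccos(p₁·p₂) ≈ 1.403 rad (80.4°).
Interpolate at f = 4/5 with slerp weights a = sin((1−f)δ)/sin δ ≈ 0.281, b = sin(fδ)/sin δ ≈ 0.914.
p = a·p₁ + b·p₂ ≈ (-0.149, -0.252, 0.956); φ = arcsin(p_z) ≈ 72.99°, λ = atan2(p_y, p_x) ≈ -120.63°.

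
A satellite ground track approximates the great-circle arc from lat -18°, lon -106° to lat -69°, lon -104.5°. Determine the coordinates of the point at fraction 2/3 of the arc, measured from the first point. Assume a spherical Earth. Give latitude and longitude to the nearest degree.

≈ lat -52°, lon -105°

The haversine formula gives a central angle δ ≈ 0.890 rad (51.0°) between the endpoints.
Interpolate at f = 2/3 with slerp weights a = sin((1−f)δ)/sin δ ≈ 0.376, b = sin(fδ)/sin δ ≈ 0.720.
p = a·p₁ + b·p₂ ≈ (-0.163, -0.594, -0.788); φ = arcsin(p_z) ≈ -52.00°, λ = atan2(p_y, p_x) ≈ -105.37°.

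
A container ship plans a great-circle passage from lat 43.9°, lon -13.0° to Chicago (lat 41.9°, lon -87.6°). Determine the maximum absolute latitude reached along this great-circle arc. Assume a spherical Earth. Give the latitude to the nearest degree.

The great circle lies in the plane with unit normal n̂ = (p₁ × p₂)/|p₁ × p₂|.
Here n̂_z ≈ -0.650; the vertex latitude is φ_max = arccos|n̂_z| ≈ 49.5°.
Check via Clairaut: cos φ_max = |cos φ₁| · sin C = cos(43.9°)·sin(64.4°) ≈ 0.650, again giving ≈ 49.5°.

≈ 49°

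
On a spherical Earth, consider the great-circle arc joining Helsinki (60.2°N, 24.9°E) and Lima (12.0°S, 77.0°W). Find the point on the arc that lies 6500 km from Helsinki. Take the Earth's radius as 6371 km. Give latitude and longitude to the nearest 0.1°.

≈ (29.1°N, 51.6°W)

Write both endpoints as unit vectors p₁, p₂ with components (cos φ cos λ, cos φ sin λ, sin φ).
The central angle between the endpoints is δ = arccos(p₁·p₂) ≈ 1.855 rad (106.3°). The total great-circle distance is δ·R ≈ 1.855 × 6371 ≈ 11820 km, so the target fraction is f = 6500/11820 ≈ 0.550.
Interpolate at f ≈ 0.550 with slerp weights a = sin((1−f)δ)/sin δ ≈ 0.772, b = sin(fδ)/sin δ ≈ 0.888.
p = a·p₁ + b·p₂ ≈ (0.544, -0.685, 0.486); φ = arcsin(p_z) ≈ 29.05°, λ = atan2(p_y, p_x) ≈ -51.55°.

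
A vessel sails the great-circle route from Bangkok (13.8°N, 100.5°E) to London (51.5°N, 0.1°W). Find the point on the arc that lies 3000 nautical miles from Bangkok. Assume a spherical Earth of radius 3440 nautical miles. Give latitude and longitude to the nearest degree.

≈ 48°N, 56°E

Write both endpoints as unit vectors p₁, p₂ with components (cos φ cos λ, cos φ sin λ, sin φ).
The central angle between the endpoints is δ = arccos(p₁·p₂) ≈ 1.495 rad (85.7°). The total great-circle distance is δ·R ≈ 1.495 × 3440 ≈ 5144 nmi, so the target fraction is f = 3000/5144 ≈ 0.583.
Interpolate at f ≈ 0.583 with slerp weights a = sin((1−f)δ)/sin δ ≈ 0.585, b = sin(fδ)/sin δ ≈ 0.768.
p = a·p₁ + b·p₂ ≈ (0.374, 0.558, 0.741); φ = arcsin(p_z) ≈ 47.78°, λ = atan2(p_y, p_x) ≈ 56.14°.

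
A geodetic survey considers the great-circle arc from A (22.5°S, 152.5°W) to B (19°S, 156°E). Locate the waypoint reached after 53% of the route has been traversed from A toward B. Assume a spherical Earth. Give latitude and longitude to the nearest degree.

Convert each endpoint to a unit vector on the sphere (x = cos φ cos λ, y = cos φ sin λ, z = sin φ).
The central angle between the endpoints is δ = arccos(p₁·p₂) ≈ 0.839 rad (48.1°).
Interpolate at f = 0.53 with slerp weights a = sin((1−f)δ)/sin δ ≈ 0.516, b = sin(fδ)/sin δ ≈ 0.578.
p = a·p₁ + b·p₂ ≈ (-0.923, 0.002, -0.386); φ = arcsin(p_z) ≈ -22.70°, λ = atan2(p_y, p_x) ≈ 179.87°.

≈ (23°S, 180°E)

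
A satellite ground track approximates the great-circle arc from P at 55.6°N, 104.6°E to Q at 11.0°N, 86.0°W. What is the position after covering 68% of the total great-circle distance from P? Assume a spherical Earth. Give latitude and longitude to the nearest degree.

The haversine formula gives a central angle δ ≈ 1.969 rad (112.8°) between the endpoints.
Interpolate at f = 0.68 with slerp weights a = sin((1−f)δ)/sin δ ≈ 0.639, b = sin(fδ)/sin δ ≈ 1.056.
p = a·p₁ + b·p₂ ≈ (-0.019, -0.684, 0.729); φ = arcsin(p_z) ≈ 46.79°, λ = atan2(p_y, p_x) ≈ -91.57°.

≈ 47°N, 92°W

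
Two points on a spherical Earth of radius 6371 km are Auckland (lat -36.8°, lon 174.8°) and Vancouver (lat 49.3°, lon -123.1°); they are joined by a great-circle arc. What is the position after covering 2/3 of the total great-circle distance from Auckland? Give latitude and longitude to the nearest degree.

≈ lat 22°, lon -149°

The haversine formula gives a central angle δ ≈ 1.782 rad (102.1°) between the endpoints.
Interpolate at f = 2/3 with slerp weights a = sin((1−f)δ)/sin δ ≈ 0.572, b = sin(fδ)/sin δ ≈ 0.949.
p = a·p₁ + b·p₂ ≈ (-0.794, -0.477, 0.376); φ = arcsin(p_z) ≈ 22.11°, λ = atan2(p_y, p_x) ≈ -149.03°.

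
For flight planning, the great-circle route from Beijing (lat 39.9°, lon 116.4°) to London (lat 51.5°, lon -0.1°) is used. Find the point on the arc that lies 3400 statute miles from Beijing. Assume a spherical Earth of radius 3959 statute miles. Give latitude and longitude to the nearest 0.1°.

≈ lat 63.1°, lon 40.0°

Convert each endpoint to a unit vector on the sphere (x = cos φ cos λ, y = cos φ sin λ, z = sin φ).
The central angle between the endpoints is δ = arccos(p₁·p₂) ≈ 1.278 rad (73.2°). The total great-circle distance is δ·R ≈ 1.278 × 3959 ≈ 5058 mi, so the target fraction is f = 3400/5058 ≈ 0.672.
Interpolate at f ≈ 0.672 with slerp weights a = sin((1−f)δ)/sin δ ≈ 0.425, b = sin(fδ)/sin δ ≈ 0.791.
p = a·p₁ + b·p₂ ≈ (0.347, 0.291, 0.891); φ = arcsin(p_z) ≈ 63.05°, λ = atan2(p_y, p_x) ≈ 39.97°.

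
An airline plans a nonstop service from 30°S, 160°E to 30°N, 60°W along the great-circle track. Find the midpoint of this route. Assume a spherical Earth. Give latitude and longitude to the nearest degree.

From cos δ = sin φ₁ sin φ₂ + cos φ₁ cos φ₂ cos Δλ, the central angle is δ ≈ 2.540 rad (145.5°).
Interpolate at f = 1/2 with slerp weights a = sin((1−f)δ)/sin δ ≈ 1.688, b = sin(fδ)/sin δ ≈ 1.688.
p = a·p₁ + b·p₂ ≈ (-0.643, -0.766, 0.000); φ = arcsin(p_z) ≈ 0.00°, λ = atan2(p_y, p_x) ≈ -130.00°.

≈ 0°N, 130°W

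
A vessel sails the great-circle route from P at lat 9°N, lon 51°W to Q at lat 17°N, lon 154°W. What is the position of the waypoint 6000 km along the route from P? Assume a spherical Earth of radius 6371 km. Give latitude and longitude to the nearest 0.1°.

Convert each endpoint to a unit vector on the sphere (x = cos φ cos λ, y = cos φ sin λ, z = sin φ).
The central angle between the endpoints is δ = arccos(p₁·p₂) ≈ 1.738 rad (99.6°). The total great-circle distance is δ·R ≈ 1.738 × 6371 ≈ 11075 km, so the target fraction is f = 6000/11075 ≈ 0.542.
Interpolate at f ≈ 0.542 with slerp weights a = sin((1−f)δ)/sin δ ≈ 0.725, b = sin(fδ)/sin δ ≈ 0.820.
p = a·p₁ + b·p₂ ≈ (-0.254, -0.900, 0.353); φ = arcsin(p_z) ≈ 20.68°, λ = atan2(p_y, p_x) ≈ -105.76°.

≈ lat 20.7°N, lon 105.8°W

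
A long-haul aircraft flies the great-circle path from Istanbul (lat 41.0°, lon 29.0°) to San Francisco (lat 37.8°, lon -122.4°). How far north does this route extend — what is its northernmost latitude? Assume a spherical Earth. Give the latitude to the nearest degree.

≈ 73°

The great circle lies in the plane with unit normal n̂ = (p₁ × p₂)/|p₁ × p₂|.
Here n̂_z ≈ -0.288; the vertex latitude is φ_max = arccos|n̂_z| ≈ 73.3°.
Check via Clairaut: cos φ_max = |cos φ₁| · sin C = cos(41.0°)·sin(22.4°) ≈ 0.288, again giving ≈ 73.3°.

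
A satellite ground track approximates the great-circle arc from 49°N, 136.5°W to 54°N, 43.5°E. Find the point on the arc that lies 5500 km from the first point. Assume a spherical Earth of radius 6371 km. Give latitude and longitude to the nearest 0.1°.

From cos δ = sin φ₁ sin φ₂ + cos φ₁ cos φ₂ cos Δλ, the central angle is δ ≈ 1.344 rad (77.0°). The total great-circle distance is δ·R ≈ 1.344 × 6371 ≈ 8562 km, so the target fraction is f = 5500/8562 ≈ 0.642.
Interpolate at f ≈ 0.642 with slerp weights a = sin((1−f)δ)/sin δ ≈ 0.474, b = sin(fδ)/sin δ ≈ 0.780.
p = a·p₁ + b·p₂ ≈ (0.107, 0.101, 0.989); φ = arcsin(p_z) ≈ 81.54°, λ = atan2(p_y, p_x) ≈ 43.50°.

≈ 81.5°N, 43.5°E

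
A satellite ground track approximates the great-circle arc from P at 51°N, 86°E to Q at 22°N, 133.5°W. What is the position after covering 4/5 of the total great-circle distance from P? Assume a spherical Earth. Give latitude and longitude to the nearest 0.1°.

Convert each endpoint to a unit vector on the sphere (x = cos φ cos λ, y = cos φ sin λ, z = sin φ).
The central angle between the endpoints is δ = arccos(p₁·p₂) ≈ 1.731 rad (99.2°).
Interpolate at f = 4/5 with slerp weights a = sin((1−f)δ)/sin δ ≈ 0.344, b = sin(fδ)/sin δ ≈ 0.995.
p = a·p₁ + b·p₂ ≈ (-0.620, -0.454, 0.640); φ = arcsin(p_z) ≈ 39.79°, λ = atan2(p_y, p_x) ≈ -143.81°.

≈ 39.8°N, 143.8°W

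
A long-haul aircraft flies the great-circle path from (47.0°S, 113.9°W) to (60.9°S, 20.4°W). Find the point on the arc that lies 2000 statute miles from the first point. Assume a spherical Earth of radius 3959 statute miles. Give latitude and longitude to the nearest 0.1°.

≈ (64.1°S, 70.7°W)

Convert each endpoint to a unit vector on the sphere (x = cos φ cos λ, y = cos φ sin λ, z = sin φ).
The central angle between the endpoints is δ = arccos(p₁·p₂) ≈ 0.904 rad (51.8°). The total great-circle distance is δ·R ≈ 0.904 × 3959 ≈ 3577 mi, so the target fraction is f = 2000/3577 ≈ 0.559.
Interpolate at f ≈ 0.559 with slerp weights a = sin((1−f)δ)/sin δ ≈ 0.494, b = sin(fδ)/sin δ ≈ 0.616.
p = a·p₁ + b·p₂ ≈ (0.144, -0.412, -0.900); φ = arcsin(p_z) ≈ -64.09°, λ = atan2(p_y, p_x) ≈ -70.71°.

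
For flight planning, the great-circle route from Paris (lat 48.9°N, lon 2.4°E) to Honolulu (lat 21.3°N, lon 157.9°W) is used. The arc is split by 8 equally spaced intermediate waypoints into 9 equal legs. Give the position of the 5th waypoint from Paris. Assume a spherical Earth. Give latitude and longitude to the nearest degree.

From cos δ = sin φ₁ sin φ₂ + cos φ₁ cos φ₂ cos Δλ, the central angle is δ ≈ 1.879 rad (107.6°).
Interpolate at f = 5/9 with slerp weights a = sin((1−f)δ)/sin δ ≈ 0.778, b = sin(fδ)/sin δ ≈ 0.907.
p = a·p₁ + b·p₂ ≈ (-0.272, -0.296, 0.916); φ = arcsin(p_z) ≈ 66.28°, λ = atan2(p_y, p_x) ≈ -132.53°.

≈ lat 66°N, lon 133°W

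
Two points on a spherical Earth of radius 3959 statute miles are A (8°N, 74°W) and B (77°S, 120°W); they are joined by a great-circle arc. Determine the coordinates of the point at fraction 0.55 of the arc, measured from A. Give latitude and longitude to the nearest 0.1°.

Convert each endpoint to a unit vector on the sphere (x = cos φ cos λ, y = cos φ sin λ, z = sin φ).
The central angle between the endpoints is δ = arccos(p₁·p₂) ≈ 1.552 rad (88.9°).
Interpolate at f = 0.55 with slerp weights a = sin((1−f)δ)/sin δ ≈ 0.643, b = sin(fδ)/sin δ ≈ 0.754.
p = a·p₁ + b·p₂ ≈ (0.091, -0.759, -0.645); φ = arcsin(p_z) ≈ -40.16°, λ = atan2(p_y, p_x) ≈ -83.18°.

≈ (40.2°S, 83.2°W)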